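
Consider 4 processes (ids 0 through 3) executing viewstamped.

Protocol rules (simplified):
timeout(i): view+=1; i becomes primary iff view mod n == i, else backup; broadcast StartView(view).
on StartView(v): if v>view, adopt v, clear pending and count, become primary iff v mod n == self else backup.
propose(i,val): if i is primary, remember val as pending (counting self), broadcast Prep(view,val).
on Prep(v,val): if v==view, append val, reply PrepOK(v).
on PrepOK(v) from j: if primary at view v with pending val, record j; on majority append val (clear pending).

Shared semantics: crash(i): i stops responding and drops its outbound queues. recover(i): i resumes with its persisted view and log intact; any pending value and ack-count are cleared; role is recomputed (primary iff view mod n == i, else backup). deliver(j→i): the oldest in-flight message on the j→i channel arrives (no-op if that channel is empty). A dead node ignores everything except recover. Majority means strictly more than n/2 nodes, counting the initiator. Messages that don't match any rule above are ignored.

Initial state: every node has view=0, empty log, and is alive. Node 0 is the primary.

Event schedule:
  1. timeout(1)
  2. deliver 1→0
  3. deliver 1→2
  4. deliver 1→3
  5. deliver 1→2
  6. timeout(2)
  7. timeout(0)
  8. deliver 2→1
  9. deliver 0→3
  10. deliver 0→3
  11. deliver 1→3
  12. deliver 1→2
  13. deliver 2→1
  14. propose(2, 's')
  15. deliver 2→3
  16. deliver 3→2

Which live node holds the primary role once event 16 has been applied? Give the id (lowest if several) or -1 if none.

1. timeout(1):  <1:prim v1 ->
2. deliver 1→0:  <0:back v1 ->
3. deliver 1→2:  <2:back v1 ->
4. deliver 1→3:  <3:back v1 ->
5. deliver 1→2:  nop
6. timeout(2):  <2:prim v2 ->
7. timeout(0):  <0:back v2 ->
8. deliver 2→1:  <1:back v2 ->
9. deliver 0→3:  <3:back v2 ->
10. deliver 0→3:  nop
11. deliver 1→3:  nop
12. deliver 1→2:  nop
13. deliver 2→1:  nop
14. propose(2,'s'):  nop
15. deliver 2→3:  nop
16. deliver 3→2:  nop

2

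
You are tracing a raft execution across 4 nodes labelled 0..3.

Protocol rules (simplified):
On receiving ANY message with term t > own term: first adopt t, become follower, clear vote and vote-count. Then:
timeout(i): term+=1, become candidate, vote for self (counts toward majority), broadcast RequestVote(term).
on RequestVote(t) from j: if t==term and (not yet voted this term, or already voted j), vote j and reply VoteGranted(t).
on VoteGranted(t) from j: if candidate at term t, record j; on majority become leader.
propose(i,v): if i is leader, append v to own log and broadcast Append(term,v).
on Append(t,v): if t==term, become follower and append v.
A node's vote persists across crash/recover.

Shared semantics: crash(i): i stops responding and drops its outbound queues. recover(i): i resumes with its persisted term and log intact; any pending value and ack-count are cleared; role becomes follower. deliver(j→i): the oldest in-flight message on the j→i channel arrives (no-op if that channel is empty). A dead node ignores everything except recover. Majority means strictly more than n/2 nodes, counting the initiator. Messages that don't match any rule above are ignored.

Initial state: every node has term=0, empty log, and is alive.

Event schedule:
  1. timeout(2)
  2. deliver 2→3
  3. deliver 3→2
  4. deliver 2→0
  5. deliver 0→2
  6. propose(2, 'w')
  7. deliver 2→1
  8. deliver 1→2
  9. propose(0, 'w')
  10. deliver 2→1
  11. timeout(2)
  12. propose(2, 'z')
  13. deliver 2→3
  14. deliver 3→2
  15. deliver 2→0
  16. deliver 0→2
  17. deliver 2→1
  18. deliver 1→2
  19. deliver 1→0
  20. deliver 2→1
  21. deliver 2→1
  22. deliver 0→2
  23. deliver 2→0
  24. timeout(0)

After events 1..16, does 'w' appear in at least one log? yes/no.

e1 timeout(2): 2[cand,t=1,-]
e2 deliver 2→3: 3[foll,t=1,-]
e3 deliver 3→2: ·
e4 deliver 2→0: 0[foll,t=1,-]
e5 deliver 0→2: 2[lead,t=1,-]
e6 propose(2,'w'): 2[lead,t=1,w]
e7 deliver 2→1: 1[foll,t=1,-]
e8 deliver 1→2: ·
e9 propose(0,'w'): ·
e10 deliver 2→1: 1[foll,t=1,w]
e11 timeout(2): 2[cand,t=2,w]
e12 propose(2,'z'): ·
e13 deliver 2→3: 3[foll,t=1,w]
e14 deliver 3→2: ·
e15 deliver 2→0: 0[foll,t=1,w]
e16 deliver 0→2: ·

yes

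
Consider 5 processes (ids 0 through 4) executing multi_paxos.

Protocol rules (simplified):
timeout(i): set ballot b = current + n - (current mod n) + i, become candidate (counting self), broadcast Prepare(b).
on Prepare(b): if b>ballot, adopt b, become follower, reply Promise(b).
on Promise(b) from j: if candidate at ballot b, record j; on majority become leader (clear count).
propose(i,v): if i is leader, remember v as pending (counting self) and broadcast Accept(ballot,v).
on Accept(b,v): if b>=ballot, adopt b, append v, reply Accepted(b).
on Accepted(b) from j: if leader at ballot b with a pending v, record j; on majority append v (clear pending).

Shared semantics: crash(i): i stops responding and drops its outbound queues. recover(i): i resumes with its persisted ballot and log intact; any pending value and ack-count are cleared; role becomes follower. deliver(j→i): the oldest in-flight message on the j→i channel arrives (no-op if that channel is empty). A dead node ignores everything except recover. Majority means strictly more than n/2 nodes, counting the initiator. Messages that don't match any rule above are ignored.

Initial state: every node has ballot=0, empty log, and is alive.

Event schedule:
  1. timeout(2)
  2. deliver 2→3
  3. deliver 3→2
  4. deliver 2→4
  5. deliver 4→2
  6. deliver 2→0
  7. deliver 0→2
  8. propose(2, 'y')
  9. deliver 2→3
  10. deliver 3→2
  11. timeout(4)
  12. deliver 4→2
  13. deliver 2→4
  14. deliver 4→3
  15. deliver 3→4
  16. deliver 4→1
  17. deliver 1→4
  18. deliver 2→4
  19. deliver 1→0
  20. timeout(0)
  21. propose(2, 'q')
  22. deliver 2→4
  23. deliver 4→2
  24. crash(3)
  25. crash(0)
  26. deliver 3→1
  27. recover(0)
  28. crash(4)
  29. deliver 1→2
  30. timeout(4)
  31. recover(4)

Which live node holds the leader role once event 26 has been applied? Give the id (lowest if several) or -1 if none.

4

step 1 timeout(2): 2={cand,b=7,log=-}
step 2 deliver 2→3: 3={foll,b=7,log=-}
step 3 deliver 3→2: —
step 4 deliver 2→4: 4={foll,b=7,log=-}
step 5 deliver 4→2: 2={lead,b=7,log=-}
step 6 deliver 2→0: 0={foll,b=7,log=-}
step 7 deliver 0→2: —
step 8 propose(2,'y'): —
step 9 deliver 2→3: 3={foll,b=7,log=y}
step 10 deliver 3→2: —
step 11 timeout(4): 4={cand,b=14,log=-}
step 12 deliver 4→2: 2={foll,b=14,log=-}
step 13 deliver 2→4: —
step 14 deliver 4→3: 3={foll,b=14,log=y}
step 15 deliver 3→4: —
step 16 deliver 4→1: 1={foll,b=14,log=-}
step 17 deliver 1→4: 4={lead,b=14,log=-}
step 18 deliver 2→4: —
step 19 deliver 1→0: —
step 20 timeout(0): 0={cand,b=10,log=-}
step 21 propose(2,'q'): —
step 22 deliver 2→4: —
step 23 deliver 4→2: —
step 24 crash(3): 3={✗foll,b=14,log=y}
step 25 crash(0): 0={✗cand,b=10,log=-}
step 26 deliver 3→1: —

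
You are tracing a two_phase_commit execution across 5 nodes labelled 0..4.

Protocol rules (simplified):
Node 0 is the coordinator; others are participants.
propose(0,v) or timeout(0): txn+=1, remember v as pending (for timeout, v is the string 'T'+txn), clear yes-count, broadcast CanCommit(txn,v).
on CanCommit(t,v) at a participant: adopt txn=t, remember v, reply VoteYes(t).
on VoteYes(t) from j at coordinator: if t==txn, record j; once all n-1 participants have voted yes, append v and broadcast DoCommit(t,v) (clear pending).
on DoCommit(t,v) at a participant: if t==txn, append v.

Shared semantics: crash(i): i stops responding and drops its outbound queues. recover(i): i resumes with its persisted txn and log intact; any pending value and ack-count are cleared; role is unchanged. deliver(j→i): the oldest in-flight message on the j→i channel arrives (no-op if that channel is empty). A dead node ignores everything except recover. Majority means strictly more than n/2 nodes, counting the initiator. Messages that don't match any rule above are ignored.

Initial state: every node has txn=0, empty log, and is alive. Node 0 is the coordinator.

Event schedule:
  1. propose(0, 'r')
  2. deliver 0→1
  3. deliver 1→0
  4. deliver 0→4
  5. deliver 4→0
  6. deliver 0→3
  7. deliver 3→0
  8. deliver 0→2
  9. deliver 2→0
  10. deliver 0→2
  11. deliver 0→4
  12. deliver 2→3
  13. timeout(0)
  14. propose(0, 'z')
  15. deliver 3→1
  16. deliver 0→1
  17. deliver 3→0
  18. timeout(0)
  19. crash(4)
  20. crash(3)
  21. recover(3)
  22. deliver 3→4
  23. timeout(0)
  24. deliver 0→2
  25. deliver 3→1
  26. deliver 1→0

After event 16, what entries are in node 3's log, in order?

e1 propose(0,'r'): 0[coor,t=1,-]
e2 deliver 0→1: 1[part,t=1,-]
e3 deliver 1→0: ·
e4 deliver 0→4: 4[part,t=1,-]
e5 deliver 4→0: ·
e6 deliver 0→3: 3[part,t=1,-]
e7 deliver 3→0: ·
e8 deliver 0→2: 2[part,t=1,-]
e9 deliver 2→0: 0[coor,t=1,r]
e10 deliver 0→2: 2[part,t=1,r]
e11 deliver 0→4: 4[part,t=1,r]
e12 deliver 2→3: ·
e13 timeout(0): 0[coor,t=2,r]
e14 propose(0,'z'): 0[coor,t=3,r]
e15 deliver 3→1: ·
e16 deliver 0→1: 1[part,t=1,r]

empty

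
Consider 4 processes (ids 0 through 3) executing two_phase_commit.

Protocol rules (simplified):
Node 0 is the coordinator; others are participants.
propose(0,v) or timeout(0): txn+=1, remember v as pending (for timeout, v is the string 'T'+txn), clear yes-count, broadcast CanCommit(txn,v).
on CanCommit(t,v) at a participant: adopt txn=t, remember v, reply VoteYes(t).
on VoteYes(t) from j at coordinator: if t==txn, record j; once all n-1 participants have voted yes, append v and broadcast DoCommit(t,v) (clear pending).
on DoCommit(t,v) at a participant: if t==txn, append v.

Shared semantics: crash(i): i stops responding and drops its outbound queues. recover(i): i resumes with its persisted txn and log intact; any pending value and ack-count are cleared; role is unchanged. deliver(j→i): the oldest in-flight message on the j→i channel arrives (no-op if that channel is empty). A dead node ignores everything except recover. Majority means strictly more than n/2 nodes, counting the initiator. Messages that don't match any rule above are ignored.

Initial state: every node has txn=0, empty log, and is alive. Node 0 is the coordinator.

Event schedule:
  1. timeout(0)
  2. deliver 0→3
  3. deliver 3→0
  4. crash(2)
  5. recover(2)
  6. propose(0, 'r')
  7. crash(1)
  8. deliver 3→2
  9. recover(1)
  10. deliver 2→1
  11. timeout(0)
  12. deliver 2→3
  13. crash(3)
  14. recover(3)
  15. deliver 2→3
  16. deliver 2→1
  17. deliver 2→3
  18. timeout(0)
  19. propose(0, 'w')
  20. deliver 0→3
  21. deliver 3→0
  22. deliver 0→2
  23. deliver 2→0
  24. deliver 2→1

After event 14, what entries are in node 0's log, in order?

empty

1. timeout(0):  <0:coor t1 ->
2. deliver 0→3:  <3:part t1 ->
3. deliver 3→0:  nop
4. crash(2):  <2:✗part t0 ->
5. recover(2):  <2:part t0 ->
6. propose(0,'r'):  <0:coor t2 ->
7. crash(1):  <1:✗part t0 ->
8. deliver 3→2:  nop
9. recover(1):  <1:part t0 ->
10. deliver 2→1:  nop
11. timeout(0):  <0:coor t3 ->
12. deliver 2→3:  nop
13. crash(3):  <3:✗part t1 ->
14. recover(3):  <3:part t1 ->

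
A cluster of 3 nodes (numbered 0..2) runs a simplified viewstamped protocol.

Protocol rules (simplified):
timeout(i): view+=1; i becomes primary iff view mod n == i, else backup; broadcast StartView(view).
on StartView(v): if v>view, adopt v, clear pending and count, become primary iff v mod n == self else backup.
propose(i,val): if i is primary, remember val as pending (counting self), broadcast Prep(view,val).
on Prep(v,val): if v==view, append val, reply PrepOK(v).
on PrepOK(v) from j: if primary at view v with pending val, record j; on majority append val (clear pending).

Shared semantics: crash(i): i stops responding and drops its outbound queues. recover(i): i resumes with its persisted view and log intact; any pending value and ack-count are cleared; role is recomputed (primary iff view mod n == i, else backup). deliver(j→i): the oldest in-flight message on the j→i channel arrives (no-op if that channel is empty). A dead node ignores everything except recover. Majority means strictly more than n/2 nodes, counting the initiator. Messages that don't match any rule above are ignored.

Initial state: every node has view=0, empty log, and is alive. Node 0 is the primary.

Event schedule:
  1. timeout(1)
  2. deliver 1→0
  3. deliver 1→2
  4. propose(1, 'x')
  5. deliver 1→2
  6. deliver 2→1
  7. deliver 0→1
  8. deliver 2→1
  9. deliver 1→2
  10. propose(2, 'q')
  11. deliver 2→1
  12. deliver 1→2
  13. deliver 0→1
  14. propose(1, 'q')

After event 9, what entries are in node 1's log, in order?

x

e1 timeout(1): 1[prim,v=1,-]
e2 deliver 1→0: 0[back,v=1,-]
e3 deliver 1→2: 2[back,v=1,-]
e4 propose(1,'x'): ·
e5 deliver 1→2: 2[back,v=1,x]
e6 deliver 2→1: 1[prim,v=1,x]
e7 deliver 0→1: ·
e8 deliver 2→1: ·
e9 deliver 1→2: ·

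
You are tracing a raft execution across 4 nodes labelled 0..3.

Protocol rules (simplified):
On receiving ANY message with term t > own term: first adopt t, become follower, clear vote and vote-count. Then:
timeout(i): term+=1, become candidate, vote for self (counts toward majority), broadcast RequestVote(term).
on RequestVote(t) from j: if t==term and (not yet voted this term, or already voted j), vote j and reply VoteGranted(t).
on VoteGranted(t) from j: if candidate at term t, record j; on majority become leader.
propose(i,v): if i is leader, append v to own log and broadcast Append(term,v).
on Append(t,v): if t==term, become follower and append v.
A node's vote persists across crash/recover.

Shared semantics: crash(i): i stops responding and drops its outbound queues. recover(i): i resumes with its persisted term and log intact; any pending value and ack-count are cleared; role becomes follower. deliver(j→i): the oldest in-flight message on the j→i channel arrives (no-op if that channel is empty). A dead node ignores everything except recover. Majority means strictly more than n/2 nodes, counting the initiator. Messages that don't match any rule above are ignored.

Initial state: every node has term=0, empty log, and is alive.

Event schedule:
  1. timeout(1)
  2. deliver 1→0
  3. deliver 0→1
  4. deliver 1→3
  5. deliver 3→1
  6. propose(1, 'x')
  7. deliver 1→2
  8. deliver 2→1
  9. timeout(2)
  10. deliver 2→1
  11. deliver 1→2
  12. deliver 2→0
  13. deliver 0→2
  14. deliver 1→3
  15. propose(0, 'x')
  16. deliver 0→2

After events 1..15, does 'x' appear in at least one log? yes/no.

yes

1. timeout(1):  <1:cand t1 ->
2. deliver 1→0:  <0:foll t1 ->
3. deliver 0→1:  nop
4. deliver 1→3:  <3:foll t1 ->
5. deliver 3→1:  <1:lead t1 ->
6. propose(1,'x'):  <1:lead t1 x>
7. deliver 1→2:  <2:foll t1 ->
8. deliver 2→1:  nop
9. timeout(2):  <2:cand t2 ->
10. deliver 2→1:  <1:foll t2 x>
11. deliver 1→2:  nop
12. deliver 2→0:  <0:foll t2 ->
13. deliver 0→2:  nop
14. deliver 1→3:  <3:foll t1 x>
15. propose(0,'x'):  nop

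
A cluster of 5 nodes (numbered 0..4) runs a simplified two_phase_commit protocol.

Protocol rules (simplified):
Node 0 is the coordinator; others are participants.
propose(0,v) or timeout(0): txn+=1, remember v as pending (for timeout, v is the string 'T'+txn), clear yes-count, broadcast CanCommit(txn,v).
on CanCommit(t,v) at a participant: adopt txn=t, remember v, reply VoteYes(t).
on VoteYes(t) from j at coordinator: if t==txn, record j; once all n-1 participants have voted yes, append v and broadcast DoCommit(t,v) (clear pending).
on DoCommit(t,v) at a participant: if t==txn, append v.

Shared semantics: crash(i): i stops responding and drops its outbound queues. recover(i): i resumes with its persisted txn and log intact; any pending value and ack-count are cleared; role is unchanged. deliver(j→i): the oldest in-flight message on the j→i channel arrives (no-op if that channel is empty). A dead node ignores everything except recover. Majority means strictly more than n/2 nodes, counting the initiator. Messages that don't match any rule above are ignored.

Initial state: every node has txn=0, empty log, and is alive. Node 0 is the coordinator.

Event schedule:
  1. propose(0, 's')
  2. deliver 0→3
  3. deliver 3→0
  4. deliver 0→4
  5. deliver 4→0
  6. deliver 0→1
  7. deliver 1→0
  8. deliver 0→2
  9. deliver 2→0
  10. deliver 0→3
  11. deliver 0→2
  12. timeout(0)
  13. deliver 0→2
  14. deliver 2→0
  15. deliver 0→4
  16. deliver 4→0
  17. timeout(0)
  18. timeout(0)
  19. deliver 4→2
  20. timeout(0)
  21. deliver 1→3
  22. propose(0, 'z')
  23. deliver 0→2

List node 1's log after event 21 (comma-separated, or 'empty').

empty

[1] propose(0,'s') → N0(coor t1 [-])
[2] deliver 0→3 → N3(part t1 [-])
[3] deliver 3→0 → ∅
[4] deliver 0→4 → N4(part t1 [-])
[5] deliver 4→0 → ∅
[6] deliver 0→1 → N1(part t1 [-])
[7] deliver 1→0 → ∅
[8] deliver 0→2 → N2(part t1 [-])
[9] deliver 2→0 → N0(coor t1 [s])
[10] deliver 0→3 → N3(part t1 [s])
[11] deliver 0→2 → N2(part t1 [s])
[12] timeout(0) → N0(coor t2 [s])
[13] deliver 0→2 → N2(part t2 [s])
[14] deliver 2→0 → ∅
[15] deliver 0→4 → N4(part t1 [s])
[16] deliver 4→0 → ∅
[17] timeout(0) → N0(coor t3 [s])
[18] timeout(0) → N0(coor t4 [s])
[19] deliver 4→2 → ∅
[20] timeout(0) → N0(coor t5 [s])
[21] deliver 1→3 → ∅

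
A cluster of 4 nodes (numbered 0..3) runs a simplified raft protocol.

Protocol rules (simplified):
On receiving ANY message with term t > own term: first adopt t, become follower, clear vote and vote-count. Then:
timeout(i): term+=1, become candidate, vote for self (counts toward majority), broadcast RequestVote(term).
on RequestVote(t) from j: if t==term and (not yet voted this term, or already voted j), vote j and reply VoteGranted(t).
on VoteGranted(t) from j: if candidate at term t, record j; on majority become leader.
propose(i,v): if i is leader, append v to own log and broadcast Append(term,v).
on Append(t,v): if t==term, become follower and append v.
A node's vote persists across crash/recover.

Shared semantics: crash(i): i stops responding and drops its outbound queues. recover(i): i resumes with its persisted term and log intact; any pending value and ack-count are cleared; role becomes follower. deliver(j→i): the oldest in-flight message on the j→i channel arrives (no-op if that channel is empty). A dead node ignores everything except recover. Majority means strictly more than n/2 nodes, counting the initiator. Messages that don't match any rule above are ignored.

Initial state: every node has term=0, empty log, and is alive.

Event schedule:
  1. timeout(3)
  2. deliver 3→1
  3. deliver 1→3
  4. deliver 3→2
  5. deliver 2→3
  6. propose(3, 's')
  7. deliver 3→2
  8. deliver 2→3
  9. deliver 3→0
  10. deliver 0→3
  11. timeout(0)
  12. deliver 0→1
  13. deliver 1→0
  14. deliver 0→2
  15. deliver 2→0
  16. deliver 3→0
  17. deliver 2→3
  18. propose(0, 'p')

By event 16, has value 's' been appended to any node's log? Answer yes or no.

e1 timeout(3): 3[cand,t=1,-]
e2 deliver 3→1: 1[foll,t=1,-]
e3 deliver 1→3: ·
e4 deliver 3→2: 2[foll,t=1,-]
e5 deliver 2→3: 3[lead,t=1,-]
e6 propose(3,'s'): 3[lead,t=1,s]
e7 deliver 3→2: 2[foll,t=1,s]
e8 deliver 2→3: ·
e9 deliver 3→0: 0[foll,t=1,-]
e10 deliver 0→3: ·
e11 timeout(0): 0[cand,t=2,-]
e12 deliver 0→1: 1[foll,t=2,-]
e13 deliver 1→0: ·
e14 deliver 0→2: 2[foll,t=2,s]
e15 deliver 2→0: 0[lead,t=2,-]
e16 deliver 3→0: ·

yes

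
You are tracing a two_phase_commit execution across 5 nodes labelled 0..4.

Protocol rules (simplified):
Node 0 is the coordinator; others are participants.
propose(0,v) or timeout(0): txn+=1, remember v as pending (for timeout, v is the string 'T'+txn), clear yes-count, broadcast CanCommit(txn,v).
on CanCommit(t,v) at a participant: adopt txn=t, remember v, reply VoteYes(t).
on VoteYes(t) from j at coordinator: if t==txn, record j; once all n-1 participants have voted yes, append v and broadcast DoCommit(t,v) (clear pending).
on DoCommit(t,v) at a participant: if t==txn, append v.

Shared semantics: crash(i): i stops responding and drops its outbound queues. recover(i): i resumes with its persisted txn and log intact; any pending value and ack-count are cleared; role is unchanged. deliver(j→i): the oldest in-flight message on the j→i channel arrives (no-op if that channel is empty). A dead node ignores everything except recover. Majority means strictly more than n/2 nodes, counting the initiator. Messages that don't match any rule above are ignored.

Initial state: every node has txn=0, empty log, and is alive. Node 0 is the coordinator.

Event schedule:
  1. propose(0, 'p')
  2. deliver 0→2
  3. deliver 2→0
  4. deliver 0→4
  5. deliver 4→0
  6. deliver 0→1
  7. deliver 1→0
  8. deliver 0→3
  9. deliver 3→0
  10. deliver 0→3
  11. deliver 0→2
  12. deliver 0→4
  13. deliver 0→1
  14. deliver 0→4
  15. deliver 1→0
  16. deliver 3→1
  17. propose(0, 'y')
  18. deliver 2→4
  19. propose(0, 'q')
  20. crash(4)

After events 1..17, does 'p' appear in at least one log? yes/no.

e1 propose(0,'p'): 0[coor,t=1,-]
e2 deliver 0→2: 2[part,t=1,-]
e3 deliver 2→0: ·
e4 deliver 0→4: 4[part,t=1,-]
e5 deliver 4→0: ·
e6 deliver 0→1: 1[part,t=1,-]
e7 deliver 1→0: ·
e8 deliver 0→3: 3[part,t=1,-]
e9 deliver 3→0: 0[coor,t=1,p]
e10 deliver 0→3: 3[part,t=1,p]
e11 deliver 0→2: 2[part,t=1,p]
e12 deliver 0→4: 4[part,t=1,p]
e13 deliver 0→1: 1[part,t=1,p]
e14 deliver 0→4: ·
e15 deliver 1→0: ·
e16 deliver 3→1: ·
e17 propose(0,'y'): 0[coor,t=2,p]

yes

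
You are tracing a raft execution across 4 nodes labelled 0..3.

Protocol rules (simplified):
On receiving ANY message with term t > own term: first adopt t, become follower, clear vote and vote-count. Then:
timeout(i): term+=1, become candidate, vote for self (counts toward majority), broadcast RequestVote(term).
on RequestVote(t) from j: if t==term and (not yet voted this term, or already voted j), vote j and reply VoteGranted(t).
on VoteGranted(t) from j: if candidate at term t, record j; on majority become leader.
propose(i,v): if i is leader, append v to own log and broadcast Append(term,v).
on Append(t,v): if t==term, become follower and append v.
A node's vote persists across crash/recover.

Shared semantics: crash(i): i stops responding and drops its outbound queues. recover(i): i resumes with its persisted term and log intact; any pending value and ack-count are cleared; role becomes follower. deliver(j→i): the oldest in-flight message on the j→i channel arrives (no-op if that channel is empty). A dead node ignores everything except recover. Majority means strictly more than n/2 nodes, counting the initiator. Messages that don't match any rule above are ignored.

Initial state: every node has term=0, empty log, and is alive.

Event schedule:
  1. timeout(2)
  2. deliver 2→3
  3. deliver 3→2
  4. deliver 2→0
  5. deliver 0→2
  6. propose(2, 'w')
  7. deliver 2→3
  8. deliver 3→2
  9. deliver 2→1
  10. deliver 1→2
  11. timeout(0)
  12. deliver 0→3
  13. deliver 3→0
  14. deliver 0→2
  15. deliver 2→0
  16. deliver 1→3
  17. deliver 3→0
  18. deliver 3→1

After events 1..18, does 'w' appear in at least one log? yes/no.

yes

step 1 timeout(2): 2={cand,t=1,log=-}
step 2 deliver 2→3: 3={foll,t=1,log=-}
step 3 deliver 3→2: —
step 4 deliver 2→0: 0={foll,t=1,log=-}
step 5 deliver 0→2: 2={lead,t=1,log=-}
step 6 propose(2,'w'): 2={lead,t=1,log=w}
step 7 deliver 2→3: 3={foll,t=1,log=w}
step 8 deliver 3→2: —
step 9 deliver 2→1: 1={foll,t=1,log=-}
step 10 deliver 1→2: —
step 11 timeout(0): 0={cand,t=2,log=-}
step 12 deliver 0→3: 3={foll,t=2,log=w}
step 13 deliver 3→0: —
step 14 deliver 0→2: 2={foll,t=2,log=w}
step 15 deliver 2→0: —
step 16 deliver 1→3: —
step 17 deliver 3→0: —
step 18 deliver 3→1: —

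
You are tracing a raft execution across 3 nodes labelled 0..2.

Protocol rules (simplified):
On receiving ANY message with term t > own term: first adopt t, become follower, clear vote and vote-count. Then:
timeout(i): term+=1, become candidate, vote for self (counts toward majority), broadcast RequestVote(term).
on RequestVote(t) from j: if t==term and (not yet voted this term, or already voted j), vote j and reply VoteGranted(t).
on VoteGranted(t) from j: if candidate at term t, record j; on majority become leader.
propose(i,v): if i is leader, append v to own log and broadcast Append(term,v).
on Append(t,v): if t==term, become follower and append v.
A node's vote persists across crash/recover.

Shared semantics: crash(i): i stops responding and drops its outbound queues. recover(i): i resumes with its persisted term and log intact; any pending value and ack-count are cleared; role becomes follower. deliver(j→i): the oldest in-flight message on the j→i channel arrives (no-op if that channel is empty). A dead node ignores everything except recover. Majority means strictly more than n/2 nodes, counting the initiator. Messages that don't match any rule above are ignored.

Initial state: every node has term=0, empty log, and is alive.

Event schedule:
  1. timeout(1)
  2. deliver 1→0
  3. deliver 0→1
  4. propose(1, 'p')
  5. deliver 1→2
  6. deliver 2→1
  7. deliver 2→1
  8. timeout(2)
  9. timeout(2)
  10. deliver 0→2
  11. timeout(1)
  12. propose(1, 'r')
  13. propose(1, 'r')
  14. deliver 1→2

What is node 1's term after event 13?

2

step 1 timeout(1): 1={cand,t=1,log=-}
step 2 deliver 1→0: 0={foll,t=1,log=-}
step 3 deliver 0→1: 1={lead,t=1,log=-}
step 4 propose(1,'p'): 1={lead,t=1,log=p}
step 5 deliver 1→2: 2={foll,t=1,log=-}
step 6 deliver 2→1: —
step 7 deliver 2→1: —
step 8 timeout(2): 2={cand,t=2,log=-}
step 9 timeout(2): 2={cand,t=3,log=-}
step 10 deliver 0→2: —
step 11 timeout(1): 1={cand,t=2,log=p}
step 12 propose(1,'r'): —
step 13 propose(1,'r'): —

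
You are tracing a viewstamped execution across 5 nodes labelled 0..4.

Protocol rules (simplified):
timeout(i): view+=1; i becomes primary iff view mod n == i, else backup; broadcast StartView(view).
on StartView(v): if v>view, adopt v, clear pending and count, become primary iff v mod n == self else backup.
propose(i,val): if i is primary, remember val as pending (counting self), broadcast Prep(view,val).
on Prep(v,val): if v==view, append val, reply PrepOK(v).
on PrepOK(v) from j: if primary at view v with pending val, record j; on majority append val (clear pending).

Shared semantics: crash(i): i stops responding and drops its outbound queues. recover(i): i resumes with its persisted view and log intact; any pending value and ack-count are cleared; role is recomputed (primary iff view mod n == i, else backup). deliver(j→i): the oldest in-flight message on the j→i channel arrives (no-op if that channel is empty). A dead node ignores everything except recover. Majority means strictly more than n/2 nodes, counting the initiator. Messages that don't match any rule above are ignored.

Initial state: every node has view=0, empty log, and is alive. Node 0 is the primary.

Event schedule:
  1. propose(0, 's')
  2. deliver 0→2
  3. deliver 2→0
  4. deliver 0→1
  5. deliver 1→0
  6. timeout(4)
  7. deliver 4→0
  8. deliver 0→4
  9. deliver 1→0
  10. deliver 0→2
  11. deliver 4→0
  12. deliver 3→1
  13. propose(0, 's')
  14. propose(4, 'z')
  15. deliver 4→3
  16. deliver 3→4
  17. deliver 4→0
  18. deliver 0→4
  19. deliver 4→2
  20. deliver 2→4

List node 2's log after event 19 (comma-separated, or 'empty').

s

after 1 — propose(0,'s'): ·
after 2 — deliver 0→2: n2:back/v0/[s]
after 3 — deliver 2→0: ·
after 4 — deliver 0→1: n1:back/v0/[s]
after 5 — deliver 1→0: n0:prim/v0/[s]
after 6 — timeout(4): n4:back/v1/[-]
after 7 — deliver 4→0: n0:back/v1/[s]
after 8 — deliver 0→4: ·
after 9 — deliver 1→0: ·
after 10 — deliver 0→2: ·
after 11 — deliver 4→0: ·
after 12 — deliver 3→1: ·
after 13 — propose(0,'s'): ·
after 14 — propose(4,'z'): ·
after 15 — deliver 4→3: n3:back/v1/[-]
after 16 — deliver 3→4: ·
after 17 — deliver 4→0: ·
after 18 — deliver 0→4: ·
after 19 — deliver 4→2: n2:back/v1/[s]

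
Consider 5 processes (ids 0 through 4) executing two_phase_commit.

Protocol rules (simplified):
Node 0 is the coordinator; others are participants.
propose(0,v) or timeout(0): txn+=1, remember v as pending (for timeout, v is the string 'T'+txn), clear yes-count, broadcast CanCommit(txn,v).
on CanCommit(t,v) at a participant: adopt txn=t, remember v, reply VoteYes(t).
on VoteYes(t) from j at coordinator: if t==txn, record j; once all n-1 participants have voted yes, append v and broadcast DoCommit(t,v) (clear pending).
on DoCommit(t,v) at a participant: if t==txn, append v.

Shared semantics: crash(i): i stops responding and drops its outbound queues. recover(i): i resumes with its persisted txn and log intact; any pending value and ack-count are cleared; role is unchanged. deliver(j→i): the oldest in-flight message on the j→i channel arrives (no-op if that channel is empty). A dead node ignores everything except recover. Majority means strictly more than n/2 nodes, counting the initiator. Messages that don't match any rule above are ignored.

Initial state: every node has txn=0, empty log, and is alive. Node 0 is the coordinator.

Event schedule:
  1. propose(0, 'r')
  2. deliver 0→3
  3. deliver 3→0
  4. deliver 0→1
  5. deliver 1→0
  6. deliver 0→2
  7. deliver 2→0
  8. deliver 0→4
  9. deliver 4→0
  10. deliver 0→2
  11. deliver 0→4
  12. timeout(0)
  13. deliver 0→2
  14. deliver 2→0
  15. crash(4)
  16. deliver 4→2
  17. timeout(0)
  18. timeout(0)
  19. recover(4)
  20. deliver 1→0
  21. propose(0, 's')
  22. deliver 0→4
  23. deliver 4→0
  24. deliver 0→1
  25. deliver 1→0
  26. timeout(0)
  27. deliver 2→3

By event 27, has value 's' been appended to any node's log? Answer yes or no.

no

1. propose(0,'r'):  <0:coor t1 ->
2. deliver 0→3:  <3:part t1 ->
3. deliver 3→0:  nop
4. deliver 0→1:  <1:part t1 ->
5. deliver 1→0:  nop
6. deliver 0→2:  <2:part t1 ->
7. deliver 2→0:  nop
8. deliver 0→4:  <4:part t1 ->
9. deliver 4→0:  <0:coor t1 r>
10. deliver 0→2:  <2:part t1 r>
11. deliver 0→4:  <4:part t1 r>
12. timeout(0):  <0:coor t2 r>
13. deliver 0→2:  <2:part t2 r>
14. deliver 2→0:  nop
15. crash(4):  <4:✗part t1 r>
16. deliver 4→2:  nop
17. timeout(0):  <0:coor t3 r>
18. timeout(0):  <0:coor t4 r>
19. recover(4):  <4:part t1 r>
20. deliver 1→0:  nop
21. propose(0,'s'):  <0:coor t5 r>
22. deliver 0→4:  <4:part t2 r>
23. deliver 4→0:  nop
24. deliver 0→1:  <1:part t1 r>
25. deliver 1→0:  nop
26. timeout(0):  <0:coor t6 r>
27. deliver 2→3:  nop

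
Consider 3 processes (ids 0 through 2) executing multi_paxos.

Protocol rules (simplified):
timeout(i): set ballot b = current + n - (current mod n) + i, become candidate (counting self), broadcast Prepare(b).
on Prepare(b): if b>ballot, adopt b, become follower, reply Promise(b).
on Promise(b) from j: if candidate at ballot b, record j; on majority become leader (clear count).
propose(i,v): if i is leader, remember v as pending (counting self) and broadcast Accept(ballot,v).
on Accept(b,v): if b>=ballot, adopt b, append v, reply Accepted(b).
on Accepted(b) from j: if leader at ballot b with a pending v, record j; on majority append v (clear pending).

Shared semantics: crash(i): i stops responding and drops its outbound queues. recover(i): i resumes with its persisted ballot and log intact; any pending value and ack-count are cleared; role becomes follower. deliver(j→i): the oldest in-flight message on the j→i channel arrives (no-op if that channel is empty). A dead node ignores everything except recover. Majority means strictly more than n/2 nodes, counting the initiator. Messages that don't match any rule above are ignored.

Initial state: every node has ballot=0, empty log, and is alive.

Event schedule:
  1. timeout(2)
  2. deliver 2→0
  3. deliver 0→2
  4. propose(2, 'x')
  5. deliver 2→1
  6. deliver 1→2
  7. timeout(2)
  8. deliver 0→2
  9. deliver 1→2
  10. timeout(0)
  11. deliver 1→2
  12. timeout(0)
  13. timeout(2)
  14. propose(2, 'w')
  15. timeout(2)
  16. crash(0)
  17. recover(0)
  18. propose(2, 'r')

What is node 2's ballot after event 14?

11

[1] timeout(2) → N2(cand b5 [-])
[2] deliver 2→0 → N0(foll b5 [-])
[3] deliver 0→2 → N2(lead b5 [-])
[4] propose(2,'x') → ∅
[5] deliver 2→1 → N1(foll b5 [-])
[6] deliver 1→2 → ∅
[7] timeout(2) → N2(cand b8 [-])
[8] deliver 0→2 → ∅
[9] deliver 1→2 → ∅
[10] timeout(0) → N0(cand b6 [-])
[11] deliver 1→2 → ∅
[12] timeout(0) → N0(cand b9 [-])
[13] timeout(2) → N2(cand b11 [-])
[14] propose(2,'w') → ∅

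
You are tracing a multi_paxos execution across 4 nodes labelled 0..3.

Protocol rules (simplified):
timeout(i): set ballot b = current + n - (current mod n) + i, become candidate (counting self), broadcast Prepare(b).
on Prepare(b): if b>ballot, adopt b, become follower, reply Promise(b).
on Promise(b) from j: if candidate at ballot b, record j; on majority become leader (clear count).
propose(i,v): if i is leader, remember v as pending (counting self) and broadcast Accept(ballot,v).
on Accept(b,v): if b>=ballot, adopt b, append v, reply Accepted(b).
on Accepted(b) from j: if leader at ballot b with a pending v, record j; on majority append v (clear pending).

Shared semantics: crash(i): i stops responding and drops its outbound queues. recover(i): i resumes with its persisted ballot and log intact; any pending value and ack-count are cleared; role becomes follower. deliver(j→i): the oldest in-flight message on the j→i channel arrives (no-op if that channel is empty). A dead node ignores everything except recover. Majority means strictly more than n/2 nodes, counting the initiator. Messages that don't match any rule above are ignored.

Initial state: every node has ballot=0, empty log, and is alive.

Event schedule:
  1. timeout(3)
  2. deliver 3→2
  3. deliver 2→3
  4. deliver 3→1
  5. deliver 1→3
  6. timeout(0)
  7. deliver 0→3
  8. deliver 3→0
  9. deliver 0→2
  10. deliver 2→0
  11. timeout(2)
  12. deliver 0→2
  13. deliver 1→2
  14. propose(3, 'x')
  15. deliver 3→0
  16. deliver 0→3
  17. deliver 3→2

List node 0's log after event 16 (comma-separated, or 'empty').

1. timeout(3):  <3:cand b7 ->
2. deliver 3→2:  <2:foll b7 ->
3. deliver 2→3:  nop
4. deliver 3→1:  <1:foll b7 ->
5. deliver 1→3:  <3:lead b7 ->
6. timeout(0):  <0:cand b4 ->
7. deliver 0→3:  nop
8. deliver 3→0:  <0:foll b7 ->
9. deliver 0→2:  nop
10. deliver 2→0:  nop
11. timeout(2):  <2:cand b10 ->
12. deliver 0→2:  nop
13. deliver 1→2:  nop
14. propose(3,'x'):  nop
15. deliver 3→0:  <0:foll b7 x>
16. deliver 0→3:  nop

x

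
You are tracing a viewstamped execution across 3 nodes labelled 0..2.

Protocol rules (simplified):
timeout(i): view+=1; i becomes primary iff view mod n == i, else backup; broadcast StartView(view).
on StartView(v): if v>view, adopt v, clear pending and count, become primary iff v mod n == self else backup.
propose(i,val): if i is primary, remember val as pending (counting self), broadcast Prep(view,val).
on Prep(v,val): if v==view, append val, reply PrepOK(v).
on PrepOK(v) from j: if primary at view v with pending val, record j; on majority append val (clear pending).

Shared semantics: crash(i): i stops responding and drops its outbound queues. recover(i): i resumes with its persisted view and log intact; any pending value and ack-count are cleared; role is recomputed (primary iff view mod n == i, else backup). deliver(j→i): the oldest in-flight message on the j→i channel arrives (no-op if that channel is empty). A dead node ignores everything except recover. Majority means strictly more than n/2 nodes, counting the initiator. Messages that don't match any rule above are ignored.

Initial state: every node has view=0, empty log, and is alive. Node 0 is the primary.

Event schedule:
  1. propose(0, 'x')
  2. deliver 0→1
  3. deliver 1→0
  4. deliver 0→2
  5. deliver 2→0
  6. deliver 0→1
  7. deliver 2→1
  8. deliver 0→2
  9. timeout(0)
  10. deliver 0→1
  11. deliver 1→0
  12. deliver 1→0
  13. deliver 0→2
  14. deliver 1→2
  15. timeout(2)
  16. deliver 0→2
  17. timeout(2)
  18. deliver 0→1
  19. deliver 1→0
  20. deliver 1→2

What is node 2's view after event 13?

1

after 1 — propose(0,'x'): ·
after 2 — deliver 0→1: n1:back/v0/[x]
after 3 — deliver 1→0: n0:prim/v0/[x]
after 4 — deliver 0→2: n2:back/v0/[x]
after 5 — deliver 2→0: ·
after 6 — deliver 0→1: ·
after 7 — deliver 2→1: ·
after 8 — deliver 0→2: ·
after 9 — timeout(0): n0:back/v1/[x]
after 10 — deliver 0→1: n1:prim/v1/[x]
after 11 — deliver 1→0: ·
after 12 — deliver 1→0: ·
after 13 — deliver 0→2: n2:back/v1/[x]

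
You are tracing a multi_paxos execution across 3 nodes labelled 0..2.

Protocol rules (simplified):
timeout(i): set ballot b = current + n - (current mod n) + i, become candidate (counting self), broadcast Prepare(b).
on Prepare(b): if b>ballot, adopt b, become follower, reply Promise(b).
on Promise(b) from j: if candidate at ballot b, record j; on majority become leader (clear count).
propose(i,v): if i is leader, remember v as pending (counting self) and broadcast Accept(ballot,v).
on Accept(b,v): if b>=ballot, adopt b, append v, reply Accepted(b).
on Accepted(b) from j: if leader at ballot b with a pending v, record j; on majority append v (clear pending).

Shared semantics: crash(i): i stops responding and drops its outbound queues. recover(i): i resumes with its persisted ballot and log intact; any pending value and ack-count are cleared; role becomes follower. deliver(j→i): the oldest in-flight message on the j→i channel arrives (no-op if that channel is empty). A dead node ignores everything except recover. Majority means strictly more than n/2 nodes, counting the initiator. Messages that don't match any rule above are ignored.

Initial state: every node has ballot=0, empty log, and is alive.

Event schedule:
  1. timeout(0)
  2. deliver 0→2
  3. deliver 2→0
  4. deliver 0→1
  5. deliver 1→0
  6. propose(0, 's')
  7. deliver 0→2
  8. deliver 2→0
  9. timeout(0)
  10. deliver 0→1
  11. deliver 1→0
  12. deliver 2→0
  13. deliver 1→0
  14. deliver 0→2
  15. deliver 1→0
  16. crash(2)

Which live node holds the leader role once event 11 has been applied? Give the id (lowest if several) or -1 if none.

-1

[1] timeout(0) → N0(cand b3 [-])
[2] deliver 0→2 → N2(foll b3 [-])
[3] deliver 2→0 → N0(lead b3 [-])
[4] deliver 0→1 → N1(foll b3 [-])
[5] deliver 1→0 → ∅
[6] propose(0,'s') → ∅
[7] deliver 0→2 → N2(foll b3 [s])
[8] deliver 2→0 → N0(lead b3 [s])
[9] timeout(0) → N0(cand b6 [s])
[10] deliver 0→1 → N1(foll b3 [s])
[11] deliver 1→0 → ∅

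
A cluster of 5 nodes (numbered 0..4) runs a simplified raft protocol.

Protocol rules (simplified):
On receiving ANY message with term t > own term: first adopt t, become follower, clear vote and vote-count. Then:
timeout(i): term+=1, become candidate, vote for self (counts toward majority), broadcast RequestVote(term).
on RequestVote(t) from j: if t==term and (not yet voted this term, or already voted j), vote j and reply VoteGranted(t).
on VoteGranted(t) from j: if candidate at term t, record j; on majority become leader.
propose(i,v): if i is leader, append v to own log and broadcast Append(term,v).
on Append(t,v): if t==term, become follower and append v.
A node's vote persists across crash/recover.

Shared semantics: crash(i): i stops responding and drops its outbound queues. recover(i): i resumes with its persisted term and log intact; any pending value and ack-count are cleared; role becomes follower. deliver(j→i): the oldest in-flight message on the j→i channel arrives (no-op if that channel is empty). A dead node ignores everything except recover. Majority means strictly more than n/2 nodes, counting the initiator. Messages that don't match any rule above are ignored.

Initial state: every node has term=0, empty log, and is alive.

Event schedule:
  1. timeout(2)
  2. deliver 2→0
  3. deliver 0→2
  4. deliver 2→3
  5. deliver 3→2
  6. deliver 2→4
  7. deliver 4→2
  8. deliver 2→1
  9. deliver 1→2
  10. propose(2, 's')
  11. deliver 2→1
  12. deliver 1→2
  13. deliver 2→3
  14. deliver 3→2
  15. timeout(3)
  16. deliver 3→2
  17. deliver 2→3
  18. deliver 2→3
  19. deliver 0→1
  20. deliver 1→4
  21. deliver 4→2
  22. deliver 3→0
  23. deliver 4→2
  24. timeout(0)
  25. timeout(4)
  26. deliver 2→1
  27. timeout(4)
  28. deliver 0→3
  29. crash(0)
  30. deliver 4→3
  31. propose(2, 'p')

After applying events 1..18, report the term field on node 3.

2

after 1 — timeout(2): n2:cand/t1/[-]
after 2 — deliver 2→0: n0:foll/t1/[-]
after 3 — deliver 0→2: ·
after 4 — deliver 2→3: n3:foll/t1/[-]
after 5 — deliver 3→2: n2:lead/t1/[-]
after 6 — deliver 2→4: n4:foll/t1/[-]
after 7 — deliver 4→2: ·
after 8 — deliver 2→1: n1:foll/t1/[-]
after 9 — deliver 1→2: ·
after 10 — propose(2,'s'): n2:lead/t1/[s]
after 11 — deliver 2→1: n1:foll/t1/[s]
after 12 — deliver 1→2: ·
after 13 — deliver 2→3: n3:foll/t1/[s]
after 14 — deliver 3→2: ·
after 15 — timeout(3): n3:cand/t2/[s]
after 16 — deliver 3→2: n2:foll/t2/[s]
after 17 — deliver 2→3: ·
after 18 — deliver 2→3: ·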